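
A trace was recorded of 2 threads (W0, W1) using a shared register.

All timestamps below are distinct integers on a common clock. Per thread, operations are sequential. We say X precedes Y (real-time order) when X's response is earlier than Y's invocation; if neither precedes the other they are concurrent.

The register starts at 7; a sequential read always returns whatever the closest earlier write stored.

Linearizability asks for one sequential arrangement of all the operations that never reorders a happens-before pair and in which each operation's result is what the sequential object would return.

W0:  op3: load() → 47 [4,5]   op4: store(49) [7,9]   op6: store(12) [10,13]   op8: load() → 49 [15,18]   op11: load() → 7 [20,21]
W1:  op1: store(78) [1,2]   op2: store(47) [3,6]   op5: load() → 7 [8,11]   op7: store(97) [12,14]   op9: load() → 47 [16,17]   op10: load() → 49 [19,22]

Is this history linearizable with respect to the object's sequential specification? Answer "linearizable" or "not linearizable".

not linearizable

events 1..10 are fine; event 11 — the response of op5 at time 11 — makes the prefix non-linearizable
the 5 completed operations admit 4 real-time orders; each fails the register replay
include/drop combinations of the 1 pending operation (op6) were all tried; none helps
take op1, op2, op3, op4, op5 (pending dropped): step 5 already fails, because op5 load() → 7 cannot occur there
take op1, op2, op3, op5, op4 (pending dropped): step 4 already fails, because op5 load() → 7 cannot occur there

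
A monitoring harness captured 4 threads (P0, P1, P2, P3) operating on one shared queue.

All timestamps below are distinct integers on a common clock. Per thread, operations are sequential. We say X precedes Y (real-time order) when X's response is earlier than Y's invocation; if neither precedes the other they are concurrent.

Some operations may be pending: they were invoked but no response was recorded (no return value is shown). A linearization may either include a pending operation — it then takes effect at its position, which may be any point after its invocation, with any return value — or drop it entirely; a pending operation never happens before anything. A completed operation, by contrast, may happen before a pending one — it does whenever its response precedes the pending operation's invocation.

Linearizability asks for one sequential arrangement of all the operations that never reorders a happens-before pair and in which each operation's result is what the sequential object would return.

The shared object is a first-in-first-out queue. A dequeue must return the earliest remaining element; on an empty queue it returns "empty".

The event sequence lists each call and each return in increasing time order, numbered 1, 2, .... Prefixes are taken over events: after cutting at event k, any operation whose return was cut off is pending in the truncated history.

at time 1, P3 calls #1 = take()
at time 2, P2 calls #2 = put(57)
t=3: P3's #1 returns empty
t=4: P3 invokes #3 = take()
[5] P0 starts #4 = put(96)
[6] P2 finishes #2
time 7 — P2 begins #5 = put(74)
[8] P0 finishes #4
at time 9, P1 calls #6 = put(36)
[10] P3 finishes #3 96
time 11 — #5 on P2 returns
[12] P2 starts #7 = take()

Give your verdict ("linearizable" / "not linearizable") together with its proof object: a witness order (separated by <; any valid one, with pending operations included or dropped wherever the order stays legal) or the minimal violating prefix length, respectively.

linearizable — witness: #1 < #4 < #2 < #3 < #5

step 1: #1 take() → empty — queue <>
step 2: #4 put(96) — queue <96>
step 3: #2 put(57) — queue <96,57>
step 4: #3 take() → 96 — queue <57>
step 5: #5 put(74) — queue <57,74>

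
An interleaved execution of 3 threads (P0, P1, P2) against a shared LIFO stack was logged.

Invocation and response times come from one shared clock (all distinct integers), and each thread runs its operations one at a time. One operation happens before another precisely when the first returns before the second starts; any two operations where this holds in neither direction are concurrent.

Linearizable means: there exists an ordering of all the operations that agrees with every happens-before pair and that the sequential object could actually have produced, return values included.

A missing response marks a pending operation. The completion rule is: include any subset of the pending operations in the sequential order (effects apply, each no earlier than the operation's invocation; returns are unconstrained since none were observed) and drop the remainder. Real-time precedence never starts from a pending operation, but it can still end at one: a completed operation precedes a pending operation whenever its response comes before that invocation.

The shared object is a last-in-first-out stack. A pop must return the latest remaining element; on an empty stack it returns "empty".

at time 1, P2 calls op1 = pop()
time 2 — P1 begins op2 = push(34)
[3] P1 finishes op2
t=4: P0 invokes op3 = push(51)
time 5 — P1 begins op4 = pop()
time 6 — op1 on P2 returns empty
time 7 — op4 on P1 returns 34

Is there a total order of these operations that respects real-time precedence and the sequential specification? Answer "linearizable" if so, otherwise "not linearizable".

one valid linearization: op1, op2, op4
after step 1 (op1 pop() → empty): stack <>
after step 2 (op2 push(34)): stack <34>
after step 3 (op4 pop() → 34): stack <>

linearizable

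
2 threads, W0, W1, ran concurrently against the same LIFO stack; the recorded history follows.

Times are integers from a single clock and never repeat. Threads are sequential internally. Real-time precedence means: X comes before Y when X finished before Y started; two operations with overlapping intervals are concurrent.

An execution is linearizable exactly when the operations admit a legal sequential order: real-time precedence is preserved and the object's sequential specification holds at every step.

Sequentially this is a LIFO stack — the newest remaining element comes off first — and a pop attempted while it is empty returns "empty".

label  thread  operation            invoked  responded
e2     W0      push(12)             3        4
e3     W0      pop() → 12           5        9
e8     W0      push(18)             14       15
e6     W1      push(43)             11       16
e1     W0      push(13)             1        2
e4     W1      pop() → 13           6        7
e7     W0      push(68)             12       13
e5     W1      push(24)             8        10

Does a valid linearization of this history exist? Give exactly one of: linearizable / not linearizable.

linearizable

witness order: e1, e2, e3, e4, e5, e6, e7, e8
step 1: e1 push(13) — stack <13>
step 2: e2 push(12) — stack <13,12>
step 3: e3 pop() → 12 — stack <13>
step 4: e4 pop() → 13 — stack <>
step 5: e5 push(24) — stack <24>
step 6: e6 push(43) — stack <24,43>
step 7: e7 push(68) — stack <24,43,68>
step 8: e8 push(18) — stack <24,43,68,18>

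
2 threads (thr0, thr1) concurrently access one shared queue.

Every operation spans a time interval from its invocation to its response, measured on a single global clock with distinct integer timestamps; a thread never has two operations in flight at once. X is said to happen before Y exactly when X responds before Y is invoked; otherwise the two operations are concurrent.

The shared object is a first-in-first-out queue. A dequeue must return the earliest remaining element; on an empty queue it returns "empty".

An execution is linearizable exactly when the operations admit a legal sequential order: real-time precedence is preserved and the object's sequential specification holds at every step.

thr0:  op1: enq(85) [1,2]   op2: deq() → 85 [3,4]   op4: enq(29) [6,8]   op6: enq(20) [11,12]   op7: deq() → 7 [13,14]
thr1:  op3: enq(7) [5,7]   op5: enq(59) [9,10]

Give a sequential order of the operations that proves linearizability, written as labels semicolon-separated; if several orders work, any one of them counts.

op1; op2; op3; op4; op5; op6; op7

after step 1 (op1 enq(85)): queue <85>
after step 2 (op2 deq() → 85): queue <>
after step 3 (op3 enq(7)): queue <7>
after step 4 (op4 enq(29)): queue <7,29>
after step 5 (op5 enq(59)): queue <7,29,59>
after step 6 (op6 enq(20)): queue <7,29,59,20>
after step 7 (op7 deq() → 7): queue <29,59,20>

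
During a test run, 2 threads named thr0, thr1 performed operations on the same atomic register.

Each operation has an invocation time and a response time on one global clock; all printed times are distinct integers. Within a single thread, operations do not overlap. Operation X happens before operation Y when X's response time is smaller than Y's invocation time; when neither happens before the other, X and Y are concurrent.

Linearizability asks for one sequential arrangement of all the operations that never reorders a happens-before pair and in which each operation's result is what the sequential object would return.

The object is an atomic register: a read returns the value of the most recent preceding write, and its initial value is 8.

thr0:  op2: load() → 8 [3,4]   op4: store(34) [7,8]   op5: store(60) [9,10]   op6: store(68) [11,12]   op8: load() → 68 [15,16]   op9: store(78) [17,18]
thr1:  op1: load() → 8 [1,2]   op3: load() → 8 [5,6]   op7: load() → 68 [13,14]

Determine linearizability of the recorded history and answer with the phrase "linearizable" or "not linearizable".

linearizable

a witness: op1, op2, op3, op4, op5, op6, op7, op8, op9
step 1: op1 load() → 8 — value 8
step 2: op2 load() → 8 — value 8
step 3: op3 load() → 8 — value 8
step 4: op4 store(34) — value 34
step 5: op5 store(60) — value 60
step 6: op6 store(68) — value 68
step 7: op7 load() → 68 — value 68
step 8: op8 load() → 68 — value 68
step 9: op9 store(78) — value 78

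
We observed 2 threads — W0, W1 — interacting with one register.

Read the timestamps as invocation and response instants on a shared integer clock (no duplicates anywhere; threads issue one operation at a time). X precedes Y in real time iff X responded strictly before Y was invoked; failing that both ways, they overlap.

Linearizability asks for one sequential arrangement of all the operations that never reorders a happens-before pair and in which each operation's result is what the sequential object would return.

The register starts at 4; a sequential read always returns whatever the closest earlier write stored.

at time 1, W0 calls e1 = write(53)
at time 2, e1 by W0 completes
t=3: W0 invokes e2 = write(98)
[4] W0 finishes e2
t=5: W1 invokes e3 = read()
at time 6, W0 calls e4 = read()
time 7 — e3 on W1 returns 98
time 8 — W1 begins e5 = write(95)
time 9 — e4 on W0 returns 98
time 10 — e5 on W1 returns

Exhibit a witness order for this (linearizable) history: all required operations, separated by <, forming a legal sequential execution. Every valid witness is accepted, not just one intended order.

e1 < e2 < e3 < e4 < e5

1. e1 write(53), leaving value 53
2. e2 write(98), leaving value 98
3. e3 read() → 98, leaving value 98
4. e4 read() → 98, leaving value 98
5. e5 write(95), leaving value 95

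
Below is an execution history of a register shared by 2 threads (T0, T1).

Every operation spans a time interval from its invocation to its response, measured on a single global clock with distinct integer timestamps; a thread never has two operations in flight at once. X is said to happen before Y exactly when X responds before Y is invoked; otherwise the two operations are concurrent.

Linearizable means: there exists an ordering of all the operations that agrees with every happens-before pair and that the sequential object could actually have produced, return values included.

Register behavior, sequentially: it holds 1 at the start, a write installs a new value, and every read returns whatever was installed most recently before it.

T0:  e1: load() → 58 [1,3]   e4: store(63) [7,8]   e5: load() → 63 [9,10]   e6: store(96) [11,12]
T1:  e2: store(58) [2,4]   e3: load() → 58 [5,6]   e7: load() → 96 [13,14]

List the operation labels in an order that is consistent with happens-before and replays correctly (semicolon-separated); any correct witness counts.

e2; e1; e3; e4; e5; e6; e7

step 1: e2 store(58) — value 58
step 2: e1 load() → 58 — value 58
step 3: e3 load() → 58 — value 58
step 4: e4 store(63) — value 63
step 5: e5 load() → 63 — value 63
step 6: e6 store(96) — value 96
step 7: e7 load() → 96 — value 96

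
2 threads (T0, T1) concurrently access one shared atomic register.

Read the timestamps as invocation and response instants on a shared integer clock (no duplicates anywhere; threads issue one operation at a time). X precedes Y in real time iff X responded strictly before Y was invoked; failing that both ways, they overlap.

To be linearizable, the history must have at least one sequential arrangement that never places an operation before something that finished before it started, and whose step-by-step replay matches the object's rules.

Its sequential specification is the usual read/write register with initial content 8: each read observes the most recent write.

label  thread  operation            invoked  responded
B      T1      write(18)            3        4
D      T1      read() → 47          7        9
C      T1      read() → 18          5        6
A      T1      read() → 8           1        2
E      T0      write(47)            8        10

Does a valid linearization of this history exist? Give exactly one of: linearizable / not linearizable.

a witness: A, B, C, E, D
step 1: A read() → 8 — value 8
step 2: B write(18) — value 18
step 3: C read() → 18 — value 18
step 4: E write(47) — value 47
step 5: D read() → 47 — value 47

linearizable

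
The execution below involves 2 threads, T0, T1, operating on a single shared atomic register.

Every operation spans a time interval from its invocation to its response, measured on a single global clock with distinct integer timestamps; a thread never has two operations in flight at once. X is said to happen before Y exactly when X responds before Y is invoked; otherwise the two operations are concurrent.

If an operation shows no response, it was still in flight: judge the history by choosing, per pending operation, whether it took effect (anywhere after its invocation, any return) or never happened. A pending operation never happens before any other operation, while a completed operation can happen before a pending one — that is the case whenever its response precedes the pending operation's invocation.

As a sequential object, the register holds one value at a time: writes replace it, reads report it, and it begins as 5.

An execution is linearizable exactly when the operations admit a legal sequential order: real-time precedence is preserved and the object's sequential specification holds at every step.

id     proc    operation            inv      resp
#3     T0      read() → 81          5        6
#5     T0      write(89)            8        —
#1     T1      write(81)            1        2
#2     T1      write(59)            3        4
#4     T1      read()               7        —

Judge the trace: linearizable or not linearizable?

prefix check: 1..5 passes, 1..6 fails once #3's time-6 response joins
exhaustive check: the 3 completed atomic register ops admit one real-time order; illegal
e.g. #1, #2, #3: illegal at step 3, since #3 read() → 81 cannot apply there

not linearizable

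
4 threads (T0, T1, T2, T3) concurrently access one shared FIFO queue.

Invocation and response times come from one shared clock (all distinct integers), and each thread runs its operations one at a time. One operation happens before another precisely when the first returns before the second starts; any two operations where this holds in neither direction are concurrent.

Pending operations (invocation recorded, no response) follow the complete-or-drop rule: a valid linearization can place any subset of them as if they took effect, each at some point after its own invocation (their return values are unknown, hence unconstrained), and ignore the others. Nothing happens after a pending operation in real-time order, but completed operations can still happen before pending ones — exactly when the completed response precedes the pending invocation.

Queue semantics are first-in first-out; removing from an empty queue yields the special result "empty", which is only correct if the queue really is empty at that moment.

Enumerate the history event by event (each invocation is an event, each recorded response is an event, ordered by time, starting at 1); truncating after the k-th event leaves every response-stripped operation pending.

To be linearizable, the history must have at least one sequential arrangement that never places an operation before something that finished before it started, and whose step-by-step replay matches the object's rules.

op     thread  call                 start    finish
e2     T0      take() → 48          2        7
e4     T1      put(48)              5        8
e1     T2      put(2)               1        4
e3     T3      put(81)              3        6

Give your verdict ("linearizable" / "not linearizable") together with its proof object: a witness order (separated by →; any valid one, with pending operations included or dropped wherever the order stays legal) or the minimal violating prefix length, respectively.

not linearizable — minimal violating prefix: 7 events

cut after 6 events: linearizable; cut after 7 events (e2 responds, time 7): not linearizable
checked exhaustively: 6 real-time-consistent orders of 3 completed operations, zero legal FIFO queue replays
including or dropping the 1 pending operation (e4) in any combination fails
for example e1, e2, e3 (pending dropped) fails at step 2: e2 take() → 48 is not legal there
for example e1, e3, e2 (pending dropped) fails at step 3: e2 take() → 48 is not legal there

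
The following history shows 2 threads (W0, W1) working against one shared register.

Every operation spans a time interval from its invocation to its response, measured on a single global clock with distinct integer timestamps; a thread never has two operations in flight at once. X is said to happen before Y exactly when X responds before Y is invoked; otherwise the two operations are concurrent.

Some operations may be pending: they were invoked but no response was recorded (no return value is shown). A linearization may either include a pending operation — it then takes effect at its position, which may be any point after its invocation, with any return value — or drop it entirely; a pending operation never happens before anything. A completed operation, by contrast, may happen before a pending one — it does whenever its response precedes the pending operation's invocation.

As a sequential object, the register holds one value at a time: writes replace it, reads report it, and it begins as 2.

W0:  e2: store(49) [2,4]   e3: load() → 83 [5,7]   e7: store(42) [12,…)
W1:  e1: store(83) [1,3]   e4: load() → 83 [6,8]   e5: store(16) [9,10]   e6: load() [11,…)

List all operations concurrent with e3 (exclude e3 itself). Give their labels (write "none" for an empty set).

e4

e3 runs from 5 to 7; window-overlapping ops are concurrent
e1 [1,3]: before
e2 [2,4]: before
e4 [6,8]: concurrent
e5 [9,10]: after
e6 [11,…): after
e7 [12,…): after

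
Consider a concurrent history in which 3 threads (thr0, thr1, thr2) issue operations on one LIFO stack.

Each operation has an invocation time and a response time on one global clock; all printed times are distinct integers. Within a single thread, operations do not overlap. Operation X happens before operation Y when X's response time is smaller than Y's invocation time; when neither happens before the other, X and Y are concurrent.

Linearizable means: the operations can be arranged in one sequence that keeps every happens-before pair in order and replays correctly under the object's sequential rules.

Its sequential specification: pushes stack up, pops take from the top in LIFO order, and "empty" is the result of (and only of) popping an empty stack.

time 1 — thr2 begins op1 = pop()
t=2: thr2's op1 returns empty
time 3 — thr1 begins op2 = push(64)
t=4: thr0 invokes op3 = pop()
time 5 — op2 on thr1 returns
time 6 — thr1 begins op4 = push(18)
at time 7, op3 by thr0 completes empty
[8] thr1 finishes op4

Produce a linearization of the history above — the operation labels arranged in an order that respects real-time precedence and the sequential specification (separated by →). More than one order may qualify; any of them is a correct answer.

op1 → op3 → op2 → op4

step 1: op1 pop() → empty — stack <>
step 2: op3 pop() → empty — stack <>
step 3: op2 push(64) — stack <64>
step 4: op4 push(18) — stack <64,18>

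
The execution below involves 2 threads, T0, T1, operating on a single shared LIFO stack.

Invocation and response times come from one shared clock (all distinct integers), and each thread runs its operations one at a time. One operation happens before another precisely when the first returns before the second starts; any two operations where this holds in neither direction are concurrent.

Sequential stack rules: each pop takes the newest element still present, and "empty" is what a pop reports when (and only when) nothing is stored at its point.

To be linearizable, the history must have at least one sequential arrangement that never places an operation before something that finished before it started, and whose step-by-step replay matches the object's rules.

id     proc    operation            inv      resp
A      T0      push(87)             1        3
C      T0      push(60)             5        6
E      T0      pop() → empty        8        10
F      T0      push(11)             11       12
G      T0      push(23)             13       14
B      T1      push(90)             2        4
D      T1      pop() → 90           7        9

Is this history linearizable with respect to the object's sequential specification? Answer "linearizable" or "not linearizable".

not linearizable

prefix check: 1..9 passes, 1..10 fails once E's time-10 response joins
no legal order exists: 4 real-time-consistent candidates over 5 completed LIFO stack operations, all rejected
sample order A, B, C, D, E stalls at step 4 — D pop() → 90 has no legal effect
sample order A, B, C, E, D stalls at step 4 — E pop() → empty has no legal effect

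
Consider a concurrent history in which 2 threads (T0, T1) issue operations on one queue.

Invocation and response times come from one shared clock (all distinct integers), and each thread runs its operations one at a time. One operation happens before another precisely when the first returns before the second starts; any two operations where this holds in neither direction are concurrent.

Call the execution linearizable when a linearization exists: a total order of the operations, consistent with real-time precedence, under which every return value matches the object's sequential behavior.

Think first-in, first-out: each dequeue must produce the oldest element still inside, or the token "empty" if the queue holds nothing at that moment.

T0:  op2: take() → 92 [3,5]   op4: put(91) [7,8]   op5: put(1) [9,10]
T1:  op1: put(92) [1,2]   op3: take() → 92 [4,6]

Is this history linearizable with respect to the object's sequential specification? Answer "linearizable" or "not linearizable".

the violation lands at event 6, op3's response at time 6: events 1..5 linearize, events 1..6 do not
3 completed operations, 2 real-time-consistent orders — every queue replay fails
one such order, op1, op2, op3, breaks at step 3 where op3 take() → 92 is illegal
one such order, op1, op3, op2, breaks at step 3 where op2 take() → 92 is illegal

not linearizable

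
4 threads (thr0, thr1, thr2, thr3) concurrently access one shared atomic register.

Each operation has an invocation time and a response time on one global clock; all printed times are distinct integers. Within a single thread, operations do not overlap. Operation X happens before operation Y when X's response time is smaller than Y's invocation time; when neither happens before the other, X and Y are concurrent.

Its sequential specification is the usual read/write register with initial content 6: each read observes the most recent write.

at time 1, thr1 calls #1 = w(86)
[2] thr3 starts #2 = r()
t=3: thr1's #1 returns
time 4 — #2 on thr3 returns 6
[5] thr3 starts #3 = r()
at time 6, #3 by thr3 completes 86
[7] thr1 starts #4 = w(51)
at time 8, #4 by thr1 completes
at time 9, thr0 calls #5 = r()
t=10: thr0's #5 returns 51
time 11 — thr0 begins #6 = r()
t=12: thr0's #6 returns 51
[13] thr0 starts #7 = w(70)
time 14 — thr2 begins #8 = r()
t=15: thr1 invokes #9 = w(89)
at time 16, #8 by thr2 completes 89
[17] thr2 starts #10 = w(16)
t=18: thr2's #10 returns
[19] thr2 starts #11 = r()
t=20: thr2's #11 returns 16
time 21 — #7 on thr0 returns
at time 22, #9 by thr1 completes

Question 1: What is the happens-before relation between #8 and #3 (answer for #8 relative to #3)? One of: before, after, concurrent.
#8 spans [14,16], #3 spans [5,6]
resp(#3)=6 < inv(#8)=14

after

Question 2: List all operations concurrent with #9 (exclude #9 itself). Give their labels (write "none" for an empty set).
concurrent with #9 ([15,22]): every op whose interval crosses 15..22
#1 [1,3]: before
#2 [2,4]: before
#3 [5,6]: before
#4 [7,8]: before
#5 [9,10]: before
#6 [11,12]: before
#7 [13,21]: concurrent
#8 [14,16]: concurrent
#10 [17,18]: concurrent
#11 [19,20]: concurrent

#10, #11, #7, #8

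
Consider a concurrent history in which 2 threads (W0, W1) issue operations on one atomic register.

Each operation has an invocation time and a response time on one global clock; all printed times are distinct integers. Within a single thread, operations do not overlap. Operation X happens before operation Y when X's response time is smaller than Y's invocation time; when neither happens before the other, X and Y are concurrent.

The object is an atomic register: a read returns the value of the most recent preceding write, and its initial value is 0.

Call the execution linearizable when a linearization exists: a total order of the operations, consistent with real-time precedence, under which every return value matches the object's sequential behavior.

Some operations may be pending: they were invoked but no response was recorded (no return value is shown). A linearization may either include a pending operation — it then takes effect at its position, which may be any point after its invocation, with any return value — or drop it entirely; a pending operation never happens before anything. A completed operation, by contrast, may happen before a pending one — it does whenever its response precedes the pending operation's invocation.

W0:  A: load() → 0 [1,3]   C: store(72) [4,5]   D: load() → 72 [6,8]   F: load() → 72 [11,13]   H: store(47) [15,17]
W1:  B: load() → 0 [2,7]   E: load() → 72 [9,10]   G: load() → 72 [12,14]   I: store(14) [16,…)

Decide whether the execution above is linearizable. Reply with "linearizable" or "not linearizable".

a witness: A, B, C, D, E, F, G, H
1. A load() → 0, leaving value 0
2. B load() → 0, leaving value 0
3. C store(72), leaving value 72
4. D load() → 72, leaving value 72
5. E load() → 72, leaving value 72
6. F load() → 72, leaving value 72
7. G load() → 72, leaving value 72
8. H store(47), leaving value 47

linearizable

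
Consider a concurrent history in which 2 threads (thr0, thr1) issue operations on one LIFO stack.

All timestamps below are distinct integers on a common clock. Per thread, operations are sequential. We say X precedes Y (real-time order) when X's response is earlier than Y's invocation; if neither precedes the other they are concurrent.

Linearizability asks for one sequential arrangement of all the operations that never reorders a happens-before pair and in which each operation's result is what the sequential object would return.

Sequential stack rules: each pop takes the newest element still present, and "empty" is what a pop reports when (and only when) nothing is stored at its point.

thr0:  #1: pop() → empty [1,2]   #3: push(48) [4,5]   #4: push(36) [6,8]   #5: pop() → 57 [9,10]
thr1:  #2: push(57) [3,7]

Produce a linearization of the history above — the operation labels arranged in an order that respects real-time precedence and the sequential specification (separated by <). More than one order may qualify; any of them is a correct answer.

1. #1 pop() → empty, leaving stack <>
2. #3 push(48), leaving stack <48>
3. #4 push(36), leaving stack <48,36>
4. #2 push(57), leaving stack <48,36,57>
5. #5 pop() → 57, leaving stack <48,36>

#1 < #3 < #4 < #2 < #5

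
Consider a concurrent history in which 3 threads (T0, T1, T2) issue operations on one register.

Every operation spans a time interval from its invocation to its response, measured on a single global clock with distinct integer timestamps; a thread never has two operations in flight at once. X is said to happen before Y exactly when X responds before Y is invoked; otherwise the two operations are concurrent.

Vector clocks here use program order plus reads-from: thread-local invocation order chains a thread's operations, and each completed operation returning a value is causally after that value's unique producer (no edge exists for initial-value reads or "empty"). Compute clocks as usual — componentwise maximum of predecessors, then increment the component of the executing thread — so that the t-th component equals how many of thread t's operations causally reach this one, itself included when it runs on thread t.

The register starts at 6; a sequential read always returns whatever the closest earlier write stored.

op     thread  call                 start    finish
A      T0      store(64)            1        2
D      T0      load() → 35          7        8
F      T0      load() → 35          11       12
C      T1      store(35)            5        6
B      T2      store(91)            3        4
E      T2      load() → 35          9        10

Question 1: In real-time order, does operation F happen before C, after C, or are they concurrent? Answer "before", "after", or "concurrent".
F spans [11,12], C spans [5,6]
resp(C)=6 < inv(F)=11

after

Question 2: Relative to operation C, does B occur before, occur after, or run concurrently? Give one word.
B spans [3,4], C spans [5,6]
resp(B)=4 < inv(C)=5

before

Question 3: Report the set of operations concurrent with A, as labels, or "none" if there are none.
overlap test against A [1,2]: concurrent iff the interval meets 1..2
B [3,4]: after
C [5,6]: after
D [7,8]: after
E [9,10]: after
F [11,12]: after

none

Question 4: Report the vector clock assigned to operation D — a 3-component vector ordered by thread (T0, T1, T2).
invoked at 3, B has no predecessors; its own T2 bump gives (0, 0, 1)
invoked at 5, C has no predecessors; its own T1 bump gives (0, 1, 0)
invoked at 1, A has no predecessors; its own T0 bump gives (1, 0, 0)
E (invocation 9): componentwise max over VC(B)=(0, 0, 1), VC(C)=(0, 1, 0), +1 at T2, giving (0, 1, 2)
D (invocation 7): componentwise max over VC(A)=(1, 0, 0), VC(C)=(0, 1, 0), +1 at T0, giving (2, 1, 0)
F (invocation 11): componentwise max over VC(C)=(0, 1, 0), VC(D)=(2, 1, 0), +1 at T0, giving (3, 1, 0)
target: VC(D) = (2, 1, 0)

(2, 1, 0)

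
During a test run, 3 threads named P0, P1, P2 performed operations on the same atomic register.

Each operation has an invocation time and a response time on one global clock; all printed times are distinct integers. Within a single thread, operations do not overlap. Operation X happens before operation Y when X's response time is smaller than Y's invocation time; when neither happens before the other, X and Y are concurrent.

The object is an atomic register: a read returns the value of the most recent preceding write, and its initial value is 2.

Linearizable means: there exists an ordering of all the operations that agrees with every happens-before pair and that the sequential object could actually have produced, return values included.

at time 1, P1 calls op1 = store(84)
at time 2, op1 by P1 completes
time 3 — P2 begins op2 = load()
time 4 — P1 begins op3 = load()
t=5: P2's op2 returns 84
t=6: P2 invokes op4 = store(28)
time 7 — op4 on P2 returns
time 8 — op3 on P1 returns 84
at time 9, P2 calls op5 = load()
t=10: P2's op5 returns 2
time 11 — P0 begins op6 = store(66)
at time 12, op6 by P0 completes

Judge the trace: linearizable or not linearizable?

not linearizable

through event 9 a valid linearization exists; event 10 (op5 responding at time 10) ends that
5 completed operations, 3 real-time-consistent orders — every atomic register replay fails
one such order, op1, op2, op3, op4, op5, breaks at step 5 where op5 load() → 2 is illegal
one such order, op1, op2, op4, op3, op5, breaks at step 4 where op3 load() → 84 is illegal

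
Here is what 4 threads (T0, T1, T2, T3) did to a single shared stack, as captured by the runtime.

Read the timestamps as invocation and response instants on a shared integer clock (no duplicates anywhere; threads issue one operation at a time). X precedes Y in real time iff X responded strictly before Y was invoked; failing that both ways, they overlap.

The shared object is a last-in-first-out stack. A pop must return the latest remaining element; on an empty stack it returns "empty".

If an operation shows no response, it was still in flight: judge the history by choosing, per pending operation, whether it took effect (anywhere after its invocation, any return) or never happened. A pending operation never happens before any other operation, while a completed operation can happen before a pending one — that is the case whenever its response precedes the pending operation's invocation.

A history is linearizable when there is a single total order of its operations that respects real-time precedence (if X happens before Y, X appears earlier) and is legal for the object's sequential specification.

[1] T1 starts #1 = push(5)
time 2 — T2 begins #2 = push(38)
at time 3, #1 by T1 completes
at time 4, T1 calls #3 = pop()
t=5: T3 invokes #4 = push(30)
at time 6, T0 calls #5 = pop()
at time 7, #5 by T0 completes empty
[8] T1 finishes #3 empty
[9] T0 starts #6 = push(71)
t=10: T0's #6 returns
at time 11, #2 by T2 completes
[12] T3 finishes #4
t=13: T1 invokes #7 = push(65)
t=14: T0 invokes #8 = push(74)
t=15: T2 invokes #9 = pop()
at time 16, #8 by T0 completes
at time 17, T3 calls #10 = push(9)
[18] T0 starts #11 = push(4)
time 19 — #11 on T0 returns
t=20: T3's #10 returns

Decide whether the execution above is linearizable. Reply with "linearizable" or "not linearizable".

not linearizable

the violation lands at event 8, #3's response at time 8: events 1..7 linearize, events 1..8 do not
real-time-consistent orders of the 3 completed operations: 2 — all fail the stack replay
no escape via the 2 pending operations (#2, #4): every completion choice fails
e.g. #1, #3, #5 (pending dropped): illegal at step 2, since #3 pop() → empty cannot apply there
e.g. #1, #5, #3 (pending dropped): illegal at step 2, since #5 pop() → empty cannot apply there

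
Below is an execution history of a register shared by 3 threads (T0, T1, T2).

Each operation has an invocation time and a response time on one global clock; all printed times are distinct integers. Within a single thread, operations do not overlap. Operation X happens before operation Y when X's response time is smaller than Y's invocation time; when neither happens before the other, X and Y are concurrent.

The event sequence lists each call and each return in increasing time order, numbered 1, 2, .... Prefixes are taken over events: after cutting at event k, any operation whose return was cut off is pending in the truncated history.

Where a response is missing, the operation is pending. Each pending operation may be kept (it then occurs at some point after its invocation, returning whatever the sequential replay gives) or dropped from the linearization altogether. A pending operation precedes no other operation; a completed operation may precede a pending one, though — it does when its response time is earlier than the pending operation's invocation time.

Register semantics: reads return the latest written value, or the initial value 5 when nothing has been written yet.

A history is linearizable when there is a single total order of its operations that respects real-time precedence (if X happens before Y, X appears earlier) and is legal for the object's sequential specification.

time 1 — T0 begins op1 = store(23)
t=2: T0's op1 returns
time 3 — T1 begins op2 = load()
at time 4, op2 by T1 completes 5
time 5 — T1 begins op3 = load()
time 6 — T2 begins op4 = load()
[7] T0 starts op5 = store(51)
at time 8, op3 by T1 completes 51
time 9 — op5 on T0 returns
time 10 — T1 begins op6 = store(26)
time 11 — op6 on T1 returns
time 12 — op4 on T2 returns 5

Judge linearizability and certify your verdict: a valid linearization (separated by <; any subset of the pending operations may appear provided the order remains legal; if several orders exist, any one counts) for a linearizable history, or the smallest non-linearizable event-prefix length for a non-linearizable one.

through event 3 a valid linearization exists; event 4 (op2 responding at time 4) ends that
the completed operations (2 total) allow one real-time order; the register replay rejects it
one such order, op1, op2, breaks at step 2 where op2 load() → 5 is illegal

not linearizable — minimal violating prefix: 4 events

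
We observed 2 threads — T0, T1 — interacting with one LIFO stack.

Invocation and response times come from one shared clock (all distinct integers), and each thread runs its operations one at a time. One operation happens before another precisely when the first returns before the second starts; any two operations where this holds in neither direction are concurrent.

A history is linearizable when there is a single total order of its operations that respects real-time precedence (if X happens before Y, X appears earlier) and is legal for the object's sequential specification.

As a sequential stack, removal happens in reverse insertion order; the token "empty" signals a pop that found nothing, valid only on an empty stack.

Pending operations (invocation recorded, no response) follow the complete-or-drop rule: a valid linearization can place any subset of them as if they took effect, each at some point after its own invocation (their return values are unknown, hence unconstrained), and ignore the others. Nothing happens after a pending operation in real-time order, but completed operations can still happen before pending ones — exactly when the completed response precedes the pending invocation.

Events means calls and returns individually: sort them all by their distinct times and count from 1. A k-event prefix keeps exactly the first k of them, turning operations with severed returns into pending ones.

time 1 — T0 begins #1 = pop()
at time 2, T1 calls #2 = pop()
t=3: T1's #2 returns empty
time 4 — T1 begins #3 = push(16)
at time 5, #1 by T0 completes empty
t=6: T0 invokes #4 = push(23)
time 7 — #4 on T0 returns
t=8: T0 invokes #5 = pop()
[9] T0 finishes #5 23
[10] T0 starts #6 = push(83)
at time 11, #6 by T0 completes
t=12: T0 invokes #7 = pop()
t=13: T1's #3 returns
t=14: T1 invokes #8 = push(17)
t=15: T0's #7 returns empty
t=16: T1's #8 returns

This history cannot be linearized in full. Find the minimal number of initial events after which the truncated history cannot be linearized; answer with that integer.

events 1..14 are linearizable; a witness order is #1, #2, #3, #4, #5, #6:
after step 1 (#1 pop() → empty): stack <>
after step 2 (#2 pop() → empty): stack <>
after step 3 (#3 push(16)): stack <16>
after step 4 (#4 push(23)): stack <16,23>
after step 5 (#5 pop() → 23): stack <16>
after step 6 (#6 push(83)): stack <16,83>
once event 15 joins (#7's response, time 15), exhaustive search finds no witness
every completion of the 1 pending operation (#8) was checked; none linearizes
one such order, #1, #2, #3, #4, #5, #6, #7 (pending dropped), breaks at step 7 where #7 pop() → empty is illegal
one such order, #1, #2, #4, #3, #5, #6, #7 (pending dropped), breaks at step 5 where #5 pop() → 23 is illegal

15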